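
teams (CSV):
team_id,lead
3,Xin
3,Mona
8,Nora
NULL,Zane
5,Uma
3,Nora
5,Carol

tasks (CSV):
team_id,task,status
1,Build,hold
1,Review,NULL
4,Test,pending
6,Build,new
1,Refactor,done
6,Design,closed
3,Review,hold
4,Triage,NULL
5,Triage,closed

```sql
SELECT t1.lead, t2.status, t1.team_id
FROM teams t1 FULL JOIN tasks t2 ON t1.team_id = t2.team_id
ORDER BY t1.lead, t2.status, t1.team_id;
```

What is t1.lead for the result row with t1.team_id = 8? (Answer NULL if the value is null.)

FULL OUTER JOIN keeps every row from both sides; unmatched rows get NULL for the other side's columns.
Matching on t1.team_id = t2.team_id. A NULL in a compared column never satisfies the condition.
- t1[0] team_id=3 → 1 match(es) in t2 → 1 row(s).
- t1[1] team_id=3 → 1 match(es) in t2 → 1 row(s).
- t1[2] team_id=8 → no match; kept with NULLs on the t2 side.
- t1[3] team_id=NULL → no match; kept with NULLs on the t2 side.
- t1[4] team_id=5 → 1 match(es) in t2 → 1 row(s).
- t1[5] team_id=3 → 1 match(es) in t2 → 1 row(s).
- t1[6] team_id=5 → 1 match(es) in t2 → 1 row(s).
- 7 row(s) from t2 found no t1 partner → padded with NULL.

Nora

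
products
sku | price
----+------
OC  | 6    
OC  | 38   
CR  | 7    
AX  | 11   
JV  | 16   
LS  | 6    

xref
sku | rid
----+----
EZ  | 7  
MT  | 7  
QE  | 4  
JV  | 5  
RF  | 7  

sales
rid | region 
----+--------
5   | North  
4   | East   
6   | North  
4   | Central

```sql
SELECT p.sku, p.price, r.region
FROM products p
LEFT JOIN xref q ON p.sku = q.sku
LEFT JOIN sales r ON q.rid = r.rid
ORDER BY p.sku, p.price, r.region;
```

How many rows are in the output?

6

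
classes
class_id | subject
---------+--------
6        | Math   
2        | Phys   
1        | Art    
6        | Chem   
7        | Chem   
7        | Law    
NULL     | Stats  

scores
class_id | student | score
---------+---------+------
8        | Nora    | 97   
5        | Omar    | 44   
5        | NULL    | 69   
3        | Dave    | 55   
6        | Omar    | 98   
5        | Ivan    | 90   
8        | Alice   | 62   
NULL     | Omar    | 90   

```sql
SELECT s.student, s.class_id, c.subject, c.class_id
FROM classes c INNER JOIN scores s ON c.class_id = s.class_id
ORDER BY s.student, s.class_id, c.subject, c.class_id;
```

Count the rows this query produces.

INNER JOIN keeps only pairs where the ON condition holds.
Matching on c.class_id = s.class_id. A NULL in a compared column never satisfies the condition.
- c row (class_id=6): matches 1 s row(s) → 1 output row(s).
- c row (class_id=2): no match → dropped.
- c row (class_id=1): no match → dropped.
- c row (class_id=6): matches 1 s row(s) → 1 output row(s).
- c row (class_id=7): no match → dropped.
- c row (class_id=7): no match → dropped.
- c row (class_id=NULL): no match → dropped.
Total: 2 rows.

2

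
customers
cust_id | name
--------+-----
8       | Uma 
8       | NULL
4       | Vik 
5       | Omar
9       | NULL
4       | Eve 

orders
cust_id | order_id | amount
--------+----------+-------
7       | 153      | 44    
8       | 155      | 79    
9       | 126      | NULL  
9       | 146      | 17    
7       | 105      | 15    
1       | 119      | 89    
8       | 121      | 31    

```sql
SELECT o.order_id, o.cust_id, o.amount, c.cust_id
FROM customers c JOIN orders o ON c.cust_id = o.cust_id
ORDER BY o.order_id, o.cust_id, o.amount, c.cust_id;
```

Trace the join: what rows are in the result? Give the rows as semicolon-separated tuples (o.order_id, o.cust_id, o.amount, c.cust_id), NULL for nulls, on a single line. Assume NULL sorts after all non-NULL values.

(121, 8, 31, 8); (121, 8, 31, 8); (126, 9, NULL, 9); (146, 9, 17, 9); (155, 8, 79, 8); (155, 8, 79, 8)

INNER JOIN keeps only pairs where the ON condition holds.
Matching on c.cust_id = o.cust_id.
- c (cust_id=8) pairs with 2 row(s) of o.
- c (cust_id=8) pairs with 2 row(s) of o.
- c (cust_id=4) has no partner → excluded.
- c (cust_id=5) has no partner → excluded.
- c (cust_id=9) pairs with 2 row(s) of o.
- c (cust_id=4) has no partner → excluded.
After projecting and ordering:
o.order_id | o.cust_id | o.amount | c.cust_id
121 | 8 | 31 | 8
121 | 8 | 31 | 8
126 | 9 | NULL | 9
146 | 9 | 17 | 9
155 | 8 | 79 | 8
155 | 8 | 79 | 8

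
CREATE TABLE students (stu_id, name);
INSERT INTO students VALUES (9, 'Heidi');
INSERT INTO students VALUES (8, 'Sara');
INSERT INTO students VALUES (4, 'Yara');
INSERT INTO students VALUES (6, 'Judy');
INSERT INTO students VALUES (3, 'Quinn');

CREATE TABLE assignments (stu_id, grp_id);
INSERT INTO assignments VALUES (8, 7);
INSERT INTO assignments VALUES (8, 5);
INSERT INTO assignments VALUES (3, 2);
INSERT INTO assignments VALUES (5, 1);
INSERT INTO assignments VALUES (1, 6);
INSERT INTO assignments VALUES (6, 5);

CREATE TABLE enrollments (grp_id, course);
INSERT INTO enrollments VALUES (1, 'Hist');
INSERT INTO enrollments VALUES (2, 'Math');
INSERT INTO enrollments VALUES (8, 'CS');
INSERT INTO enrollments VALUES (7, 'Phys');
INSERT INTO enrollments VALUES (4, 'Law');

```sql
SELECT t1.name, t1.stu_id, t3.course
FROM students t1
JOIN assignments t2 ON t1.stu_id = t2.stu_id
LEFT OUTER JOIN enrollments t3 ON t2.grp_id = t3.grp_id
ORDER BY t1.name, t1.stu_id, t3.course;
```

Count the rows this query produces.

4

Evaluate left to right. First `students t1 INNER JOIN assignments t2` on stu_id: 4 row(s).
Then LEFT JOIN `enrollments t3` on grp_id: each of those 4 rows is kept; rows whose t2.grp_id has no match in t3 get NULL for t3's columns.
Result: 4 row(s).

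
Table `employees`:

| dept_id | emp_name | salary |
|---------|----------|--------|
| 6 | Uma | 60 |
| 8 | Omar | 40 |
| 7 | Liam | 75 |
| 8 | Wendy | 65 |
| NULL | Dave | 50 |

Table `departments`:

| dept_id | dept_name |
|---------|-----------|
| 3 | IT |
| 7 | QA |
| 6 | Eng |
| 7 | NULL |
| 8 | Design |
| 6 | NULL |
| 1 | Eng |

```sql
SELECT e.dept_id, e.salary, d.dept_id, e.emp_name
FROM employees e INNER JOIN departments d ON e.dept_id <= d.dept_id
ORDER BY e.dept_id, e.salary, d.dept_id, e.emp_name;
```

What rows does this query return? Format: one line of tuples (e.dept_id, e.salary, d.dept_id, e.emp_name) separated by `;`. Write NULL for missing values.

INNER JOIN keeps only pairs where the ON condition holds.
Matching on e.dept_id <= d.dept_id. A NULL in a compared column never satisfies the condition.
- e row (dept_id=6): matches 5 d row(s) → 5 output row(s).
- e row (dept_id=8): matches 1 d row(s) → 1 output row(s).
- e row (dept_id=7): matches 3 d row(s) → 3 output row(s).
- e row (dept_id=8): matches 1 d row(s) → 1 output row(s).
- e row (dept_id=NULL): no match → dropped.
After projecting and ordering:
e.dept_id | e.salary | d.dept_id | e.emp_name
6 | 60 | 6 | Uma
6 | 60 | 6 | Uma
6 | 60 | 7 | Uma
6 | 60 | 7 | Uma
6 | 60 | 8 | Uma
7 | 75 | 7 | Liam
7 | 75 | 7 | Liam
7 | 75 | 8 | Liam
8 | 40 | 8 | Omar
8 | 65 | 8 | Wendy

(6, 60, 6, Uma); (6, 60, 6, Uma); (6, 60, 7, Uma); (6, 60, 7, Uma); (6, 60, 8, Uma); (7, 75, 7, Liam); (7, 75, 7, Liam); (7, 75, 8, Liam); (8, 40, 8, Omar); (8, 65, 8, Wendy)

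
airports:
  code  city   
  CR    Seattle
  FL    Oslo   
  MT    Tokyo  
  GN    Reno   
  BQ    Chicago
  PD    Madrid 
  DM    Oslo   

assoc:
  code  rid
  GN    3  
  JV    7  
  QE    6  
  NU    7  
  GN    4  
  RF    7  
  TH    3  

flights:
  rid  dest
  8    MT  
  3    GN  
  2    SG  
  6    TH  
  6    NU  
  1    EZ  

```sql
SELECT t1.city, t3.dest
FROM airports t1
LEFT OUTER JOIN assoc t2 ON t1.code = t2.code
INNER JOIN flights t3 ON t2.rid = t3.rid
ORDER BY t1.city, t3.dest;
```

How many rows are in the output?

1

Joins associate left-to-right: airports LEFT JOIN assoc on code gives 8 intermediate row(s).
Then INNER JOIN `flights t3` on rid: keep only rows whose t2.rid appears in t3.
Result: 1 row(s).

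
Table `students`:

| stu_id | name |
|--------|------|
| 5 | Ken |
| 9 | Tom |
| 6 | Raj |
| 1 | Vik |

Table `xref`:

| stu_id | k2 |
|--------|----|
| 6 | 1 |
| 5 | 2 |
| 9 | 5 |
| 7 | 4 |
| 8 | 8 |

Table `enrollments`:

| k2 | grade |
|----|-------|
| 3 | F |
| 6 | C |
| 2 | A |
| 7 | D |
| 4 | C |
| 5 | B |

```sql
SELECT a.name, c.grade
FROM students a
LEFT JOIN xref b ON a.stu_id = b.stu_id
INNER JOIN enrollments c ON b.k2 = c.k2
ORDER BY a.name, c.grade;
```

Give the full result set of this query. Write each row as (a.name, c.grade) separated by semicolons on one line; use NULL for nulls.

(Ken, A); (Tom, B)

Joins associate left-to-right: students LEFT JOIN xref on stu_id gives 4 intermediate row(s).
Then INNER JOIN `enrollments c` on k2: keep only rows whose b.k2 appears in c.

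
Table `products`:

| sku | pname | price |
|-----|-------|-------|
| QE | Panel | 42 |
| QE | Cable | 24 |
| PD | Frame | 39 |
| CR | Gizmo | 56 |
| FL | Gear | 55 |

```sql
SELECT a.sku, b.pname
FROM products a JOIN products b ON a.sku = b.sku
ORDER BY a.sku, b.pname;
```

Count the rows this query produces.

INNER JOIN keeps only pairs where the ON condition holds.
Matching on a.sku = b.sku.
Matched pairs: 7.
Total: 7 rows.

7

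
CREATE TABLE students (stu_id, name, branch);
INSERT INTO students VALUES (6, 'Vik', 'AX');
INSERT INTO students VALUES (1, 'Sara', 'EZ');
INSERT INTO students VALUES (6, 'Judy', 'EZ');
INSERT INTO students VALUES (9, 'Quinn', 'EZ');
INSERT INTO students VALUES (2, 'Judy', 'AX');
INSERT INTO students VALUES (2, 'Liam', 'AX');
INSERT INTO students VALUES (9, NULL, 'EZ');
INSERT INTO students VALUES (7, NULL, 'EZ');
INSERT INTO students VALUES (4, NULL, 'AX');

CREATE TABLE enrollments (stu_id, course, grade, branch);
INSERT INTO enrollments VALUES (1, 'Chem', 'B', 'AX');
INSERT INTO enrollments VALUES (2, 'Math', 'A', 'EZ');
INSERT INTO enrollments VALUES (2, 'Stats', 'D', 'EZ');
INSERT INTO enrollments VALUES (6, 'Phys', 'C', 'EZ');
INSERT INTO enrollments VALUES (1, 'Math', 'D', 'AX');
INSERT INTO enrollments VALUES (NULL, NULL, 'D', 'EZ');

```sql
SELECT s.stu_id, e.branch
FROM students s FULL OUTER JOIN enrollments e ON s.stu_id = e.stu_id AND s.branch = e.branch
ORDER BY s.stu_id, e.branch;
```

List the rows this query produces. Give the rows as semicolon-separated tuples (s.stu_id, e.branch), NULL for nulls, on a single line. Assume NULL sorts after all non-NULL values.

(1, NULL); (2, NULL); (2, NULL); (4, NULL); (6, EZ); (6, NULL); (7, NULL); (9, NULL); (9, NULL); (NULL, AX); (NULL, AX); (NULL, EZ); (NULL, EZ); (NULL, EZ)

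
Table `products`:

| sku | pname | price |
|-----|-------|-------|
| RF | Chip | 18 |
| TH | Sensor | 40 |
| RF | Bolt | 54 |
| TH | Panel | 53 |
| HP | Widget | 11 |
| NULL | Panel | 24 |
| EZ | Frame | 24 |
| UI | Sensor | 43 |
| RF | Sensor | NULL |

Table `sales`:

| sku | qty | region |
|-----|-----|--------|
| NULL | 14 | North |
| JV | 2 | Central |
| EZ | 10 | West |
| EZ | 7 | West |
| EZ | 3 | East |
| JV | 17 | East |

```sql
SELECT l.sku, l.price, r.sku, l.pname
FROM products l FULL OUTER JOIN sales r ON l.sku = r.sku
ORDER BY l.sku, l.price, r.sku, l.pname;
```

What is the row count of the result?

FULL OUTER JOIN keeps every row from both sides; unmatched rows get NULL for the other side's columns.
Matching on l.sku = r.sku. A NULL in a compared column never satisfies the condition.
- sku=RF: no r row matches, row kept with r columns NULL.
- sku=TH: no r row matches, row kept with r columns NULL.
- sku=RF: no r row matches, row kept with r columns NULL.
- sku=TH: no r row matches, row kept with r columns NULL.
- sku=HP: no r row matches, row kept with r columns NULL.
- sku=NULL: no r row matches, row kept with r columns NULL.
- sku=EZ: 3 matching r row(s), so 3 row(s) emitted.
- sku=UI: no r row matches, row kept with r columns NULL.
- sku=RF: no r row matches, row kept with r columns NULL.
- 3 r row(s) had no l match → kept, l columns NULL.
Total: 3 matched + 11 padded = 14 rows.

14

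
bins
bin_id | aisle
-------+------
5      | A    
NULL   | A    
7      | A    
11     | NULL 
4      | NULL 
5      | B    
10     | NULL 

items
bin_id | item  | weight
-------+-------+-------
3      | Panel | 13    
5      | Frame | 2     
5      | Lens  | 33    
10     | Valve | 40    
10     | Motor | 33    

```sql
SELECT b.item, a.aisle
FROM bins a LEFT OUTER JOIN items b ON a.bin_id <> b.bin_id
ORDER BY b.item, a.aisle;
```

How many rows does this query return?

LEFT JOIN keeps every row from `bins`; unmatched rows get NULL for `items`'s columns.
Matching on a.bin_id <> b.bin_id. A NULL in a compared column never satisfies the condition.
- a[0] bin_id=5 → 3 match(es) in b → 3 row(s).
- a[1] bin_id=NULL → no match; kept with NULLs on the b side.
- a[2] bin_id=7 → 5 match(es) in b → 5 row(s).
- a[3] bin_id=11 → 5 match(es) in b → 5 row(s).
- a[4] bin_id=4 → 5 match(es) in b → 5 row(s).
- a[5] bin_id=5 → 3 match(es) in b → 3 row(s).
- a[6] bin_id=10 → 3 match(es) in b → 3 row(s).
Total: 24 matched + 1 padded = 25 rows.

25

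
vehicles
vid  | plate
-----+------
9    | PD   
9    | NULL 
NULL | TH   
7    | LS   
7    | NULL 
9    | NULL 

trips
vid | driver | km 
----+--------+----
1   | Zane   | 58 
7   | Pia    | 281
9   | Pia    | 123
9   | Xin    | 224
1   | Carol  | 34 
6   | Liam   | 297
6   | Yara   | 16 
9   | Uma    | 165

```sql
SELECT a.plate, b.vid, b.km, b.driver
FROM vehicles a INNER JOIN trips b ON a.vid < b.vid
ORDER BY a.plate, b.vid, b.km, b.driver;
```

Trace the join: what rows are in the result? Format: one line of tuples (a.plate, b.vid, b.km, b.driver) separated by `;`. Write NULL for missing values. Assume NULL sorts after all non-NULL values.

(LS, 9, 123, Pia); (LS, 9, 165, Uma); (LS, 9, 224, Xin); (NULL, 9, 123, Pia); (NULL, 9, 165, Uma); (NULL, 9, 224, Xin)

INNER JOIN keeps only pairs where the ON condition holds.
Matching on a.vid < b.vid. A NULL in a compared column never satisfies the condition.
- a[0] vid=9 → no match; dropped.
- a[1] vid=9 → no match; dropped.
- a[2] vid=NULL → no match; dropped.
- a[3] vid=7 → 3 match(es) in b → 3 row(s).
- a[4] vid=7 → 3 match(es) in b → 3 row(s).
- a[5] vid=9 → no match; dropped.
After projecting and ordering:
a.plate | b.vid | b.km | b.driver
LS | 9 | 123 | Pia
LS | 9 | 165 | Uma
LS | 9 | 224 | Xin
NULL | 9 | 123 | Pia
NULL | 9 | 165 | Uma
NULL | 9 | 224 | Xin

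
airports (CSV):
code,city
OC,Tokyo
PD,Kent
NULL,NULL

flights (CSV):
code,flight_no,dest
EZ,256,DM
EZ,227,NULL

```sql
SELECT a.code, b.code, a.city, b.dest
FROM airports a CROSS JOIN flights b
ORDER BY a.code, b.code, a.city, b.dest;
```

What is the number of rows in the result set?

CROSS JOIN pairs every row of `airports` with every row of `flights`: 3 × 2 = 6 rows.

6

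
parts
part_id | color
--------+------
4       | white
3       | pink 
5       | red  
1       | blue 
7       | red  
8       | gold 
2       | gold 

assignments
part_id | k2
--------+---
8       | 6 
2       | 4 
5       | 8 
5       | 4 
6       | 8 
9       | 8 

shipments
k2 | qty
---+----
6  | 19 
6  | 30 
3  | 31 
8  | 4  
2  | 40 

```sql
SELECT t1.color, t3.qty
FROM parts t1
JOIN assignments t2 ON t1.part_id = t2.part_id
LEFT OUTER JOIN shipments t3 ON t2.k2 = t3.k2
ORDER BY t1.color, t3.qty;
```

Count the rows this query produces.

5

Evaluate left to right. First `parts t1 INNER JOIN assignments t2` on part_id: 4 row(s).
Then LEFT JOIN `shipments t3` on k2: each of those 4 rows is kept; rows whose t2.k2 has no match in t3 get NULL for t3's columns.
Result: 5 row(s).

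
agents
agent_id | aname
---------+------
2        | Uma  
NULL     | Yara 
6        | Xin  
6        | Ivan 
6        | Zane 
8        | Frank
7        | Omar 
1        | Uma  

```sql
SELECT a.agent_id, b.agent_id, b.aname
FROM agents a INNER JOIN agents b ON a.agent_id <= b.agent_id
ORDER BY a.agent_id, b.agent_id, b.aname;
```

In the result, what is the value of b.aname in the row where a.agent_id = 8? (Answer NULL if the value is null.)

INNER JOIN keeps only pairs where the ON condition holds.
Matching on a.agent_id <= b.agent_id. A NULL in a compared column never satisfies the condition.
- a (agent_id=2) pairs with 6 row(s) of b.
- a (agent_id=NULL) has no partner → excluded.
- a (agent_id=6) pairs with 5 row(s) of b.
- a (agent_id=6) pairs with 5 row(s) of b.
- a (agent_id=6) pairs with 5 row(s) of b.
- a (agent_id=8) pairs with 1 row(s) of b.
- a (agent_id=7) pairs with 2 row(s) of b.
- a (agent_id=1) pairs with 7 row(s) of b.

Frank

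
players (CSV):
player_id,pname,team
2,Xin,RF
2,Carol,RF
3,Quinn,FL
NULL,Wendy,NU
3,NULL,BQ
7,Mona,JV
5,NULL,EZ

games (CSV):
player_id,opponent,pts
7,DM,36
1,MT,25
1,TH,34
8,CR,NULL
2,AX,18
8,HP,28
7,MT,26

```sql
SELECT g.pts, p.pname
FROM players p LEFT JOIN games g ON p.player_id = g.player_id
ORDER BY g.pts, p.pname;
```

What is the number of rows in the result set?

8

LEFT JOIN keeps every row from `players`; unmatched rows get NULL for `games`'s columns.
Matching on p.player_id = g.player_id. A NULL in a compared column never satisfies the condition.
- p (player_id=2) pairs with 1 row(s) of g.
- p (player_id=2) pairs with 1 row(s) of g.
- p (player_id=3) has no partner → padded with NULL.
- p (player_id=NULL) has no partner → padded with NULL.
- p (player_id=3) has no partner → padded with NULL.
- p (player_id=7) pairs with 2 row(s) of g.
- p (player_id=5) has no partner → padded with NULL.
Total: 4 matched + 4 padded = 8 rows.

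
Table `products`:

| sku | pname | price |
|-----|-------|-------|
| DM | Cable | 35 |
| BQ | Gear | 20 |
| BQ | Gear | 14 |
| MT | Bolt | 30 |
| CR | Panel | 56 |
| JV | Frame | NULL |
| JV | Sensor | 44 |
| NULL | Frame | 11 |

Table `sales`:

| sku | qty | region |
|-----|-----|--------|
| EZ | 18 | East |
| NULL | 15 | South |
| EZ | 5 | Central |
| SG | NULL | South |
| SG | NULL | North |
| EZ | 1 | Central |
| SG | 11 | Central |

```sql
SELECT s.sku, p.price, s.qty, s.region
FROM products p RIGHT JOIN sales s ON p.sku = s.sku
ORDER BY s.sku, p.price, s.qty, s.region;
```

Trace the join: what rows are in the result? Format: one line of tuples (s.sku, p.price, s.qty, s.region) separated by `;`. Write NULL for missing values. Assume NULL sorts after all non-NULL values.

(EZ, NULL, 1, Central); (EZ, NULL, 5, Central); (EZ, NULL, 18, East); (SG, NULL, 11, Central); (SG, NULL, NULL, North); (SG, NULL, NULL, South); (NULL, NULL, 15, South)

RIGHT JOIN keeps every row from `sales`; unmatched rows get NULL for `products`'s columns.
Matching on p.sku = s.sku. A NULL in a compared column never satisfies the condition.
Matched pairs: 0; unmatched s rows kept: 7.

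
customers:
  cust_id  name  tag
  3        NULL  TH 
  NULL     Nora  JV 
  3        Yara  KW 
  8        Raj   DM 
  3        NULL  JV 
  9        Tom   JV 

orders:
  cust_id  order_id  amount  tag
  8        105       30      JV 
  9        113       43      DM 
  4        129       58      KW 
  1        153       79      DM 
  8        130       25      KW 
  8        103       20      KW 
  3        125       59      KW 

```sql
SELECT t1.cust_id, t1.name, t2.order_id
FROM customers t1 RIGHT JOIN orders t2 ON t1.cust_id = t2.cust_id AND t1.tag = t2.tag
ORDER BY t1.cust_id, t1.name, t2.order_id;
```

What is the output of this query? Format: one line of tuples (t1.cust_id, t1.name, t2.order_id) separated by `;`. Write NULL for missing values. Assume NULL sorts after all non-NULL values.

(3, Yara, 125); (NULL, NULL, 103); (NULL, NULL, 105); (NULL, NULL, 113); (NULL, NULL, 129); (NULL, NULL, 130); (NULL, NULL, 153)

RIGHT JOIN keeps every row from `orders`; unmatched rows get NULL for `customers`'s columns.
Matching on t1.cust_id = t2.cust_id AND t1.tag = t2.tag. A NULL in a compared column never satisfies the condition.
- t1 row (cust_id=3, tag=TH): no match.
- t1 row (cust_id=NULL, tag=JV): no match.
- t1 row (cust_id=3, tag=KW): matches 1 t2 row(s) → 1 output row(s).
- t1 row (cust_id=8, tag=DM): no match.
- t1 row (cust_id=3, tag=JV): no match.
- t1 row (cust_id=9, tag=JV): no match.
- 6 row(s) from t2 found no t1 partner → padded with NULL.
After projecting and ordering:
t1.cust_id | t1.name | t2.order_id
3 | Yara | 125
NULL | NULL | 103
NULL | NULL | 105
NULL | NULL | 113
NULL | NULL | 129
NULL | NULL | 130
NULL | NULL | 153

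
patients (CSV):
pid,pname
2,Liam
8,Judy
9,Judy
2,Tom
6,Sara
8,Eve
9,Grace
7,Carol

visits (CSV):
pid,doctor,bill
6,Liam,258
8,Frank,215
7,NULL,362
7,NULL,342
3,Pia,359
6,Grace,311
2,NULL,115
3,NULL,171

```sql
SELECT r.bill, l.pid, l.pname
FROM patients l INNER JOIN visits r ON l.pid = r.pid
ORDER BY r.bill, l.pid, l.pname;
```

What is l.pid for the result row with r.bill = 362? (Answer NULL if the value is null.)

7

INNER JOIN keeps only pairs where the ON condition holds.
Matching on l.pid = r.pid.
Matched pairs: 8.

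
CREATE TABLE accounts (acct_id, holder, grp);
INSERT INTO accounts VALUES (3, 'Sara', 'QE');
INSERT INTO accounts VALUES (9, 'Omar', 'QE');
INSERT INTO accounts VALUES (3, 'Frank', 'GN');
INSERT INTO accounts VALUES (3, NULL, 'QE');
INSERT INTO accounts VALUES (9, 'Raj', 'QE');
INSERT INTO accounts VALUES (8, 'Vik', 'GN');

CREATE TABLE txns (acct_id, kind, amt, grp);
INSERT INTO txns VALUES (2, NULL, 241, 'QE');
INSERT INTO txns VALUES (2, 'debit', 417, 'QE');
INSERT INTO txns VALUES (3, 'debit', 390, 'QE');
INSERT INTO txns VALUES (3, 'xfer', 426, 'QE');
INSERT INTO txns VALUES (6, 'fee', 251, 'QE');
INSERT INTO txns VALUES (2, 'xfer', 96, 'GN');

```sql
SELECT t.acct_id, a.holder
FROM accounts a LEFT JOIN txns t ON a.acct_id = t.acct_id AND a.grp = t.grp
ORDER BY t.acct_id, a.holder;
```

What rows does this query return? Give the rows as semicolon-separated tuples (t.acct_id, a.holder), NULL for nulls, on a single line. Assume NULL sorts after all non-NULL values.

(3, Sara); (3, Sara); (3, NULL); (3, NULL); (NULL, Frank); (NULL, Omar); (NULL, Raj); (NULL, Vik)

LEFT JOIN keeps every row from `accounts`; unmatched rows get NULL for `txns`'s columns.
Matching on a.acct_id = t.acct_id AND a.grp = t.grp.
- acct_id=3, grp=QE: 2 matching t row(s), so 2 row(s) emitted.
- acct_id=9, grp=QE: no t row matches, row kept with t columns NULL.
- acct_id=3, grp=GN: no t row matches, row kept with t columns NULL.
- acct_id=3, grp=QE: 2 matching t row(s), so 2 row(s) emitted.
- acct_id=9, grp=QE: no t row matches, row kept with t columns NULL.
- acct_id=8, grp=GN: no t row matches, row kept with t columns NULL.
After projecting and ordering:
t.acct_id | a.holder
3 | Sara
3 | Sara
3 | NULL
3 | NULL
NULL | Frank
NULL | Omar
NULL | Raj
NULL | Vik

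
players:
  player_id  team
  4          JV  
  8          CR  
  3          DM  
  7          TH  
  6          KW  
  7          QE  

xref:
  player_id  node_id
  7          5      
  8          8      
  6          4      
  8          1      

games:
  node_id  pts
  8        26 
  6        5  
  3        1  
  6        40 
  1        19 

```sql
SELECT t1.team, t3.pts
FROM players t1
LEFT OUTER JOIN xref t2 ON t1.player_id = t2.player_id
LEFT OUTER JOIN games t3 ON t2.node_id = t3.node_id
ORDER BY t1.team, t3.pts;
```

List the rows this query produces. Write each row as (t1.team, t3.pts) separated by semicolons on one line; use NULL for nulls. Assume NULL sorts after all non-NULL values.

(CR, 19); (CR, 26); (DM, NULL); (JV, NULL); (KW, NULL); (QE, NULL); (TH, NULL)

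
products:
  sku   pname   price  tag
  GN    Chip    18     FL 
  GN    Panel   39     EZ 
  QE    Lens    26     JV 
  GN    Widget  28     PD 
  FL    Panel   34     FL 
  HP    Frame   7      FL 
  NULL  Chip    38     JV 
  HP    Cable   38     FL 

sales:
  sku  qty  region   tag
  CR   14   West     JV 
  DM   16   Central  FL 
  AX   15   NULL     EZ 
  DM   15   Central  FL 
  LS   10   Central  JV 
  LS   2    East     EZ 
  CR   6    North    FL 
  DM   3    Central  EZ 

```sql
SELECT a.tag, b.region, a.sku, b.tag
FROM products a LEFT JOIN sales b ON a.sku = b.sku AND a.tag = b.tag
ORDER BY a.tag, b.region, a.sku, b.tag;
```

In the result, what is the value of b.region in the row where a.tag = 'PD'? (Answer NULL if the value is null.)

LEFT JOIN keeps every row from `products`; unmatched rows get NULL for `sales`'s columns.
Matching on a.sku = b.sku AND a.tag = b.tag. A NULL in a compared column never satisfies the condition.
- a (sku=GN, tag=FL) has no partner → padded with NULL.
- a (sku=GN, tag=EZ) has no partner → padded with NULL.
- a (sku=QE, tag=JV) has no partner → padded with NULL.
- a (sku=GN, tag=PD) has no partner → padded with NULL.
- a (sku=FL, tag=FL) has no partner → padded with NULL.
- a (sku=HP, tag=FL) has no partner → padded with NULL.
- a (sku=NULL, tag=JV) has no partner → padded with NULL.
- a (sku=HP, tag=FL) has no partner → padded with NULL.

NULL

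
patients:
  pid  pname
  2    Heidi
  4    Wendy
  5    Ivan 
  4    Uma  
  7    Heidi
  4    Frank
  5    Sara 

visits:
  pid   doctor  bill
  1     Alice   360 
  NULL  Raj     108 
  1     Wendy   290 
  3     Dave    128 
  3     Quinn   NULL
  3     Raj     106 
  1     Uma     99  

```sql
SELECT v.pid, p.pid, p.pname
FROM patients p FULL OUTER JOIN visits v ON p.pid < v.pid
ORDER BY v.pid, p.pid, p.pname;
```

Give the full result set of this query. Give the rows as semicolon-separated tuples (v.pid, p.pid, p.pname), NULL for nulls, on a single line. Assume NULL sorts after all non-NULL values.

(1, NULL, NULL); (1, NULL, NULL); (1, NULL, NULL); (3, 2, Heidi); (3, 2, Heidi); (3, 2, Heidi); (NULL, 4, Frank); (NULL, 4, Uma); (NULL, 4, Wendy); (NULL, 5, Ivan); (NULL, 5, Sara); (NULL, 7, Heidi); (NULL, NULL, NULL)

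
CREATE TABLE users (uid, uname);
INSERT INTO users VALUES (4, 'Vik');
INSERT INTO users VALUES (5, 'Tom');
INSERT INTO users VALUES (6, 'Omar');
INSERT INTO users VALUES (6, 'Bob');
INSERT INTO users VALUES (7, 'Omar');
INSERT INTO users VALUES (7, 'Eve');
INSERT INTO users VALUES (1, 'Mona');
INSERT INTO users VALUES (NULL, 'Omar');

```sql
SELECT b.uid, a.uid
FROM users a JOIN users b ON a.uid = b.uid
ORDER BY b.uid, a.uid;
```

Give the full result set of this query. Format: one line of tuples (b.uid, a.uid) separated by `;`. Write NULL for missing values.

(1, 1); (4, 4); (5, 5); (6, 6); (6, 6); (6, 6); (6, 6); (7, 7); (7, 7); (7, 7); (7, 7)

INNER JOIN keeps only pairs where the ON condition holds.
Matching on a.uid = b.uid. A NULL in a compared column never satisfies the condition.
- a row (uid=4): matches 1 b row(s) → 1 output row(s).
- a row (uid=5): matches 1 b row(s) → 1 output row(s).
- a row (uid=6): matches 2 b row(s) → 2 output row(s).
- a row (uid=6): matches 2 b row(s) → 2 output row(s).
- a row (uid=7): matches 2 b row(s) → 2 output row(s).
- a row (uid=7): matches 2 b row(s) → 2 output row(s).
- a row (uid=1): matches 1 b row(s) → 1 output row(s).
- a row (uid=NULL): no match → dropped.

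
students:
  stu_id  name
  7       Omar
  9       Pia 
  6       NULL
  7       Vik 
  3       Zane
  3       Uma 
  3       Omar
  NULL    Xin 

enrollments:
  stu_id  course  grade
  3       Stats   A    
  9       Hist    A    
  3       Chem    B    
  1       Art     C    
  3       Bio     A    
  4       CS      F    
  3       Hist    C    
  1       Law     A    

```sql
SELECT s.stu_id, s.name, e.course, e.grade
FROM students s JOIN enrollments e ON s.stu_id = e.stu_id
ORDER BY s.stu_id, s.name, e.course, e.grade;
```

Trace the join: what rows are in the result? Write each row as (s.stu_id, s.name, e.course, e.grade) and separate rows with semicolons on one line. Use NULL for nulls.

(3, Omar, Bio, A); (3, Omar, Chem, B); (3, Omar, Hist, C); (3, Omar, Stats, A); (3, Uma, Bio, A); (3, Uma, Chem, B); (3, Uma, Hist, C); (3, Uma, Stats, A); (3, Zane, Bio, A); (3, Zane, Chem, B); (3, Zane, Hist, C); (3, Zane, Stats, A); (9, Pia, Hist, A)

INNER JOIN keeps only pairs where the ON condition holds.
Matching on s.stu_id = e.stu_id. A NULL in a compared column never satisfies the condition.
Matched pairs: 13.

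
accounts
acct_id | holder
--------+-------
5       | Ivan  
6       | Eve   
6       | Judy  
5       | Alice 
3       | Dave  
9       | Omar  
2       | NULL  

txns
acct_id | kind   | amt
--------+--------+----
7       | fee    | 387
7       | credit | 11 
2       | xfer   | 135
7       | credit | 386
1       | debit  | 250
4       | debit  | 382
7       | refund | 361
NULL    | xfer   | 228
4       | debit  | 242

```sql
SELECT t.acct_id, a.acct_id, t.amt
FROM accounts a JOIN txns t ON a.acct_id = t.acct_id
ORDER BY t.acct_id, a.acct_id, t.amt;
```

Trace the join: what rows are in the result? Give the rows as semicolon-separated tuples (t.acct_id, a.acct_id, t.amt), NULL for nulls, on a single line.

INNER JOIN keeps only pairs where the ON condition holds.
Matching on a.acct_id = t.acct_id. A NULL in a compared column never satisfies the condition.
- a (acct_id=5) has no partner → excluded.
- a (acct_id=6) has no partner → excluded.
- a (acct_id=6) has no partner → excluded.
- a (acct_id=5) has no partner → excluded.
- a (acct_id=3) has no partner → excluded.
- a (acct_id=9) has no partner → excluded.
- a (acct_id=2) pairs with 1 row(s) of t.
After projecting and ordering:
t.acct_id | a.acct_id | t.amt
2 | 2 | 135

(2, 2, 135)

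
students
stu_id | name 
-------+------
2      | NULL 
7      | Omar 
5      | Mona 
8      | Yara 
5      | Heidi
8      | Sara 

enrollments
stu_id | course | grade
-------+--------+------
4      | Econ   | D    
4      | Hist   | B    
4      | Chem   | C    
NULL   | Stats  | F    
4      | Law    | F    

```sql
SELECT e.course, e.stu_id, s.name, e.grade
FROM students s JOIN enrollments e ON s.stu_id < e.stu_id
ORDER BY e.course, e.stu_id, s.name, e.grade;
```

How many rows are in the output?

INNER JOIN keeps only pairs where the ON condition holds.
Matching on s.stu_id < e.stu_id. A NULL in a compared column never satisfies the condition.
Matched pairs: 4.
Total: 4 rows.

4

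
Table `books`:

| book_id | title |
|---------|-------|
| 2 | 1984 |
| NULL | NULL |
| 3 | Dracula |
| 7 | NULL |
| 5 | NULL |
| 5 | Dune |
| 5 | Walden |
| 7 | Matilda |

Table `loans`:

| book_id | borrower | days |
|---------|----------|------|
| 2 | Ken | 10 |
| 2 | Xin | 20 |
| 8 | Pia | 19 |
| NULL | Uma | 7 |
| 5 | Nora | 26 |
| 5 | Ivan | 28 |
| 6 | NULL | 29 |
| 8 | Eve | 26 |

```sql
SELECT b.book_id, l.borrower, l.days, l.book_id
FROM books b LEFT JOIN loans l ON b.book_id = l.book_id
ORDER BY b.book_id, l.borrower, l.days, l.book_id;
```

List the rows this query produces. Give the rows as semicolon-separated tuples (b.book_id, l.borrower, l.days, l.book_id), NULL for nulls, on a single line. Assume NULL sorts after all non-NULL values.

(2, Ken, 10, 2); (2, Xin, 20, 2); (3, NULL, NULL, NULL); (5, Ivan, 28, 5); (5, Ivan, 28, 5); (5, Ivan, 28, 5); (5, Nora, 26, 5); (5, Nora, 26, 5); (5, Nora, 26, 5); (7, NULL, NULL, NULL); (7, NULL, NULL, NULL); (NULL, NULL, NULL, NULL)

LEFT JOIN keeps every row from `books`; unmatched rows get NULL for `loans`'s columns.
Matching on b.book_id = l.book_id. A NULL in a compared column never satisfies the condition.
Matched pairs: 8; unmatched b rows kept: 4.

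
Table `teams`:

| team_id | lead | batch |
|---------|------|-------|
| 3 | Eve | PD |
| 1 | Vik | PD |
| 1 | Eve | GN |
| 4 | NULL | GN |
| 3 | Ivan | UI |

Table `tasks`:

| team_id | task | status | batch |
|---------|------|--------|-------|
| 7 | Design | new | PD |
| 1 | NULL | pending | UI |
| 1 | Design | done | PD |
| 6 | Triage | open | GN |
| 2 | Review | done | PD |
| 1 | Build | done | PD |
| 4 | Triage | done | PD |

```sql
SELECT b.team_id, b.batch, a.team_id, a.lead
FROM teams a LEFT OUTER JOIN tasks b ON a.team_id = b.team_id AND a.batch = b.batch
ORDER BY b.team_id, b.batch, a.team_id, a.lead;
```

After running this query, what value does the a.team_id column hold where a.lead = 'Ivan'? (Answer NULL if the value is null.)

LEFT JOIN keeps every row from `teams`; unmatched rows get NULL for `tasks`'s columns.
Matching on a.team_id = b.team_id AND a.batch = b.batch.
- team_id=3, batch=PD: no b row matches, row kept with b columns NULL.
- team_id=1, batch=PD: 2 matching b row(s), so 2 row(s) emitted.
- team_id=1, batch=GN: no b row matches, row kept with b columns NULL.
- team_id=4, batch=GN: no b row matches, row kept with b columns NULL.
- team_id=3, batch=UI: no b row matches, row kept with b columns NULL.

3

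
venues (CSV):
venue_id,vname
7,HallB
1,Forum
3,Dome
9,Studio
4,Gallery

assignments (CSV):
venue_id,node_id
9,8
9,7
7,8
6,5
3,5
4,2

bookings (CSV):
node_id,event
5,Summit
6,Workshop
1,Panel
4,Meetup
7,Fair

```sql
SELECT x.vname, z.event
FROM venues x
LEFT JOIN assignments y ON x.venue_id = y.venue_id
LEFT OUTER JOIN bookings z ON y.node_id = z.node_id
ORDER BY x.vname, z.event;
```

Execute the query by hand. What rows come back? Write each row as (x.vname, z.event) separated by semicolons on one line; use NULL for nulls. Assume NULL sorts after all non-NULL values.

(Dome, Summit); (Forum, NULL); (Gallery, NULL); (HallB, NULL); (Studio, Fair); (Studio, NULL)

Evaluate left to right. First `venues x LEFT JOIN assignments y` on venue_id: 6 row(s).
Then LEFT JOIN `bookings z` on node_id: each of those 6 rows is kept; rows whose y.node_id has no match in z get NULL for z's columns.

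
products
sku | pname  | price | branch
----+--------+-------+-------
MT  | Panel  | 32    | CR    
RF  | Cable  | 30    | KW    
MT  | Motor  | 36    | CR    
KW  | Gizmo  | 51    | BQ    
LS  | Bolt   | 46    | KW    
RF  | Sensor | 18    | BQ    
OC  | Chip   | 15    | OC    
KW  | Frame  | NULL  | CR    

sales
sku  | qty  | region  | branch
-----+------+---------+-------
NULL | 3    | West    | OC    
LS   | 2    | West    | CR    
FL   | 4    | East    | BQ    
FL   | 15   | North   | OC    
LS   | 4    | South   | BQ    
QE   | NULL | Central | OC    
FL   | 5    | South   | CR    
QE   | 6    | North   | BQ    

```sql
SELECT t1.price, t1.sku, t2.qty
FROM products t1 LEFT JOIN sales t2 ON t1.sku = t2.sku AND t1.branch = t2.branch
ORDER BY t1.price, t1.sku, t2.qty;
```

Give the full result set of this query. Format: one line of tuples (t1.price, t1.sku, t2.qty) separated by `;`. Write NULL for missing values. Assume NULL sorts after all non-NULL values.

(15, OC, NULL); (18, RF, NULL); (30, RF, NULL); (32, MT, NULL); (36, MT, NULL); (46, LS, NULL); (51, KW, NULL); (NULL, KW, NULL)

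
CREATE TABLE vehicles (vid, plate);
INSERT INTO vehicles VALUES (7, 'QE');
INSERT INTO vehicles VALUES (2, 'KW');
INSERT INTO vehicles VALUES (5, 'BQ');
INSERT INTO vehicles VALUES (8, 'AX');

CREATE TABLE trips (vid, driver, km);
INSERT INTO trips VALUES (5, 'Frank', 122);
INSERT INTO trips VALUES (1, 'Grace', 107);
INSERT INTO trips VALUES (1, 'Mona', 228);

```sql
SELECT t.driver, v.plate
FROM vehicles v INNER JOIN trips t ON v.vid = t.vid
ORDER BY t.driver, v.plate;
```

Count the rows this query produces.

1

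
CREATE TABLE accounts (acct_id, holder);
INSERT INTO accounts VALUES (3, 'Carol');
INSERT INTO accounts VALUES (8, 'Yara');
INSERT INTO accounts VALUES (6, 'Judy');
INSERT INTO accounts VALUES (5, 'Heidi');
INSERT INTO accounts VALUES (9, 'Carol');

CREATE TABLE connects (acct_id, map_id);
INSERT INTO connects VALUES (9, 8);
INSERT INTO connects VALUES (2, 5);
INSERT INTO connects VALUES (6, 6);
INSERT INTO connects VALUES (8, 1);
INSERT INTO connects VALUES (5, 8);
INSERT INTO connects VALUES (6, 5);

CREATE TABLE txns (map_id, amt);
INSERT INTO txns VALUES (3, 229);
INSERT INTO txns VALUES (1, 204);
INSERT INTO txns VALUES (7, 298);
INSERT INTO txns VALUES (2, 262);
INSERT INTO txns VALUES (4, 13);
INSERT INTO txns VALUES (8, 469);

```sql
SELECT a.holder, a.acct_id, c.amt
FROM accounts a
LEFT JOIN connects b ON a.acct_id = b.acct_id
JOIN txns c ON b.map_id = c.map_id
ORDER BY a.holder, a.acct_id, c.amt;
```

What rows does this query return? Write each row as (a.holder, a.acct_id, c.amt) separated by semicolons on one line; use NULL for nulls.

(Carol, 9, 469); (Heidi, 5, 469); (Yara, 8, 204)

Step 1 — a LEFT JOIN b on acct_id → 6 row(s).
Then INNER JOIN `txns c` on map_id: keep only rows whose b.map_id appears in c.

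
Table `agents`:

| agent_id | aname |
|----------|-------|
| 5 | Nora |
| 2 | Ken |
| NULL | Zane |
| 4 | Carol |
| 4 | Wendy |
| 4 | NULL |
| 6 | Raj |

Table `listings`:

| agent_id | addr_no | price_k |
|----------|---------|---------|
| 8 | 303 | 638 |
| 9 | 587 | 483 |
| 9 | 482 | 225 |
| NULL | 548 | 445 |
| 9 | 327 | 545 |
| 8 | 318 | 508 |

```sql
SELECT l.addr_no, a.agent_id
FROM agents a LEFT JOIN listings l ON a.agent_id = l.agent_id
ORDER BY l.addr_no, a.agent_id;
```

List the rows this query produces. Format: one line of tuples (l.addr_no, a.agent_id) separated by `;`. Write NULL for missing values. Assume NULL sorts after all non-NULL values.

(NULL, 2); (NULL, 4); (NULL, 4); (NULL, 4); (NULL, 5); (NULL, 6); (NULL, NULL)

LEFT JOIN keeps every row from `agents`; unmatched rows get NULL for `listings`'s columns.
Matching on a.agent_id = l.agent_id. A NULL in a compared column never satisfies the condition.
Matched pairs: 0; unmatched a rows kept: 7.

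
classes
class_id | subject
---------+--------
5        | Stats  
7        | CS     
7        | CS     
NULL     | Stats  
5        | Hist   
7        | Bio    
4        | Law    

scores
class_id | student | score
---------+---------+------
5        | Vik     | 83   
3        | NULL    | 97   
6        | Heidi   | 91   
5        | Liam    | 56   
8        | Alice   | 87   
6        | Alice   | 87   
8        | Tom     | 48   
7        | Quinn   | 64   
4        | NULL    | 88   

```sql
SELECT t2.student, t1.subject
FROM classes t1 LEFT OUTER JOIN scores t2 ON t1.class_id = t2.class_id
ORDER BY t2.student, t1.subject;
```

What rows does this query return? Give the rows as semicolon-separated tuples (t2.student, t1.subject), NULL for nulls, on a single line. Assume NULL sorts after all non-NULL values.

(Liam, Hist); (Liam, Stats); (Quinn, Bio); (Quinn, CS); (Quinn, CS); (Vik, Hist); (Vik, Stats); (NULL, Law); (NULL, Stats)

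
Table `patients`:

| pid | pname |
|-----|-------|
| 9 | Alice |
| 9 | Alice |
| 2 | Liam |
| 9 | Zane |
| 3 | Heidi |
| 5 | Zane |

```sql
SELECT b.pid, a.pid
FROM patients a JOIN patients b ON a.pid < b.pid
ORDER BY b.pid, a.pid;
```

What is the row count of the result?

INNER JOIN keeps only pairs where the ON condition holds.
Matching on a.pid < b.pid.
- a[0] pid=9 → no match; dropped.
- a[1] pid=9 → no match; dropped.
- a[2] pid=2 → 5 match(es) in b → 5 row(s).
- a[3] pid=9 → no match; dropped.
- a[4] pid=3 → 4 match(es) in b → 4 row(s).
- a[5] pid=5 → 3 match(es) in b → 3 row(s).
Total: 12 rows.

12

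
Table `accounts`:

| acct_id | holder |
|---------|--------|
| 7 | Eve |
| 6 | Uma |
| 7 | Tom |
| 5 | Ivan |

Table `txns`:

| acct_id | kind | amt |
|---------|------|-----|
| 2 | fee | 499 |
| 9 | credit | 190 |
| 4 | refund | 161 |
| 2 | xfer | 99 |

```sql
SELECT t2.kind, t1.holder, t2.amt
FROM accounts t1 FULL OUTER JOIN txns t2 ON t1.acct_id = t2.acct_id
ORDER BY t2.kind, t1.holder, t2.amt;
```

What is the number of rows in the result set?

FULL OUTER JOIN keeps every row from both sides; unmatched rows get NULL for the other side's columns.
Matching on t1.acct_id = t2.acct_id.
- t1 (acct_id=7) has no partner → padded with NULL.
- t1 (acct_id=6) has no partner → padded with NULL.
- t1 (acct_id=7) has no partner → padded with NULL.
- t1 (acct_id=5) has no partner → padded with NULL.
- plus 4 unmatched t2 row(s), each kept with NULL t1 columns.
Total: 0 matched + 8 padded = 8 rows.

8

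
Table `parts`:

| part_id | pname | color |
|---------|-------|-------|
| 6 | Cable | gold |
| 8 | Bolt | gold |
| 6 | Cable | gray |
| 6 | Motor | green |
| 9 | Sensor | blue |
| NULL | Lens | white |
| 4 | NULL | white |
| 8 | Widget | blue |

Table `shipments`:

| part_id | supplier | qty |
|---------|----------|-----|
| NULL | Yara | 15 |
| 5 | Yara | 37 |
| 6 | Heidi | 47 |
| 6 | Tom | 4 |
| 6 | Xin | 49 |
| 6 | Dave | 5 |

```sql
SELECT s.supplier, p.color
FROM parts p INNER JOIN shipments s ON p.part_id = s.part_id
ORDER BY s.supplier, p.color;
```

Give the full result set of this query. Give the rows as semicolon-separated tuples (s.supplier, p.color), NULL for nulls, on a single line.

(Dave, gold); (Dave, gray); (Dave, green); (Heidi, gold); (Heidi, gray); (Heidi, green); (Tom, gold); (Tom, gray); (Tom, green); (Xin, gold); (Xin, gray); (Xin, green)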